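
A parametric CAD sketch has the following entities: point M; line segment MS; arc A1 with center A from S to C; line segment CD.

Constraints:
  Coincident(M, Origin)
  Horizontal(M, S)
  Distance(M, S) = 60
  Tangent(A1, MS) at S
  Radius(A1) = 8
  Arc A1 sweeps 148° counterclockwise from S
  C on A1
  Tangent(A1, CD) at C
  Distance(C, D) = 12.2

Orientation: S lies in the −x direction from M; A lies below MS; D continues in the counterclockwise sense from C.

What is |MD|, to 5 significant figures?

57.931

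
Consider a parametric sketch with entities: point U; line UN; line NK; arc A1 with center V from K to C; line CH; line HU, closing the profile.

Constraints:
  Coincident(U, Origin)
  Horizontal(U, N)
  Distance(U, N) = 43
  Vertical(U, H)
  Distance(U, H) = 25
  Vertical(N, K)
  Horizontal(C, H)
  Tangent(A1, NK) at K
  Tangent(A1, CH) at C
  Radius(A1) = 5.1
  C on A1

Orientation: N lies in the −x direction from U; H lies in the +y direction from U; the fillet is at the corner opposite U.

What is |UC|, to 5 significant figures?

45.403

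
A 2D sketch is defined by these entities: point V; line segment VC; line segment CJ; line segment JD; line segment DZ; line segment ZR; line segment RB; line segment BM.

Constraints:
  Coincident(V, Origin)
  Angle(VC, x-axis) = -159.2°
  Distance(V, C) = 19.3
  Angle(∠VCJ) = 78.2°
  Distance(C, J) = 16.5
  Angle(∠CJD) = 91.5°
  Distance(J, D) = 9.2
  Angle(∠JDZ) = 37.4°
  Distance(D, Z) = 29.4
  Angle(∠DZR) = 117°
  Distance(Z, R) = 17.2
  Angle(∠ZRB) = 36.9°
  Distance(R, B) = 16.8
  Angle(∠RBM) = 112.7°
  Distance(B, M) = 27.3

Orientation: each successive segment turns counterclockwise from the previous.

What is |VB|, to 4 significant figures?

32.30

V is at the origin; VC runs at -159.2° with length 19.3, so C = (-18.04, -6.854). ∠VCJ = 78.2° gives CJ at -57.40° from the x-axis; with |CJ| = 16.5, J = (-9.152, -20.75). ∠CJD = 91.5° gives JD at 31.10° from the x-axis; with |JD| = 9.2, D = (-1.275, -16.00). ∠JDZ = 37.4° gives DZ at 173.7° from the x-axis; with |DZ| = 29.4, Z = (-30.50, -12.78). ∠DZR = 117.0° gives ZR at -123.3° from the x-axis; with |ZR| = 17.2, R = (-39.94, -27.15). ∠ZRB = 36.9° gives RB at 19.80° from the x-axis; with |RB| = 16.8, B = (-24.13, -21.46). Then |VB| = |B − V| = 32.30.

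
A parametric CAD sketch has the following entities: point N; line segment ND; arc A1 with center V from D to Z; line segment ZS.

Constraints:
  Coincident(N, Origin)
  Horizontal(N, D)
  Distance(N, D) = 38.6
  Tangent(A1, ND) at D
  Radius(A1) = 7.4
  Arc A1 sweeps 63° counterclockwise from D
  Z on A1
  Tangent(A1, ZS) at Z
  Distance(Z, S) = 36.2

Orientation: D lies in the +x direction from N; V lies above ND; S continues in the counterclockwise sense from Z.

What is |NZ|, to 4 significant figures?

45.37

N is at the origin; ND is horizontal with |ND| = 38.6 and D on the +x side, so D = (38.60, 0.000). A1 meets ND tangentially, so VD is at right angles to ND, so V = D + (0, 7.4) = (38.60, 7.400). On A1, D sits at bearing -90° from V; a 63° counterclockwise sweep puts Z at bearing -27°, so Z = V + 7.4·(cos -27°, sin -27°) = (45.19, 4.040). Then |NZ| = |Z − N| = 45.37.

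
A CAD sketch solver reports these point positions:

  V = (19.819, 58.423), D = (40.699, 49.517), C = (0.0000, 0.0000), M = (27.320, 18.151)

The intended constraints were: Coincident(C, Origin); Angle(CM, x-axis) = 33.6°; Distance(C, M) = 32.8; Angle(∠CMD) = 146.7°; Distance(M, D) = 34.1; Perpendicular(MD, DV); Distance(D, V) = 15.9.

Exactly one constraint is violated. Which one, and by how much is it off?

Distance(D, V) = 15.9 — off by 6.80.

C = (0.00, 0.00) ✓; CM at 33.60° ✓; |CM| = 32.80 ✓; ∠CMD = 146.7° ✓; |MD| = 34.10 ✓; ∠(MD, DV) = 90.00° ✓; |DV| = 22.70 ✗.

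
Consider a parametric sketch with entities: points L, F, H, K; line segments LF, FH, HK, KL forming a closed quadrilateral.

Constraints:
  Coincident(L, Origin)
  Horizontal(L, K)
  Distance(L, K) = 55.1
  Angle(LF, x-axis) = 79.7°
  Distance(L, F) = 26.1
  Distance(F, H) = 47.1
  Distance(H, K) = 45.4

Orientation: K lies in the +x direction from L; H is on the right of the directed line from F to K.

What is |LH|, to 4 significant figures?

25.03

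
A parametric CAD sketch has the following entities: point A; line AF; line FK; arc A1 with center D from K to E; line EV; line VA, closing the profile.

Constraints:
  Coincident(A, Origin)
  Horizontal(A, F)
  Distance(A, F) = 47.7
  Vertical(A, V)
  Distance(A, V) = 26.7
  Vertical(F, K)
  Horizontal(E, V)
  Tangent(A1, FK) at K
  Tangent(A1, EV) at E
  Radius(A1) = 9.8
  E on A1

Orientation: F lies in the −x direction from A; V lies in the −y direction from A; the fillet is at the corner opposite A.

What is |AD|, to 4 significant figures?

41.50

A is at the origin; A and F share the same y with |AF| = 47.7 and F on the −x side, so F = (-47.70, 0.000). A and V share the same x with |AV| = 26.7 and V on the −y side, so V = (0.000, -26.70). The virtual corner opposite A is at (-47.70, -26.70). Tangency of A1 to FK means the radius DK is perpendicular to FK and the tangent condition forces DE to be normal to EV, with radius 9.8, so the center D sits 9.8 in from both sides at D = (-37.90, -16.90). Then |AD| = |D − A| = 41.50.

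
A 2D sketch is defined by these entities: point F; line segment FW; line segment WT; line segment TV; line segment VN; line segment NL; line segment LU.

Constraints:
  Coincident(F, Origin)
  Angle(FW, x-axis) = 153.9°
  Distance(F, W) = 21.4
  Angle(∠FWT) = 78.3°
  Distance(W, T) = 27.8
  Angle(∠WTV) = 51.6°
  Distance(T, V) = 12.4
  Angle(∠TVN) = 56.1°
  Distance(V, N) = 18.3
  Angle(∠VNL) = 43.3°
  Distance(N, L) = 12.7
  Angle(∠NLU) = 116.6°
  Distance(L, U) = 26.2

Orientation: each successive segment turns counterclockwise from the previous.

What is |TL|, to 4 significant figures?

2.662

F is at the origin; FW runs at 153.9° with length 21.4, so W = (-19.22, 9.415). ∠FWT = 78.3° gives WT at -104.4° from the x-axis; with |WT| = 27.8, T = (-26.13, -17.51). ∠WTV = 51.6° gives TV at 24.00° from the x-axis; with |TV| = 12.4, V = (-14.80, -12.47). ∠TVN = 56.1° gives VN at 147.9° from the x-axis; with |VN| = 18.3, N = (-30.31, -2.744). ∠VNL = 43.3° gives NL at -75.40° from the x-axis; with |NL| = 12.7, L = (-27.10, -15.03). Then |TL| = |L − T| = 2.662.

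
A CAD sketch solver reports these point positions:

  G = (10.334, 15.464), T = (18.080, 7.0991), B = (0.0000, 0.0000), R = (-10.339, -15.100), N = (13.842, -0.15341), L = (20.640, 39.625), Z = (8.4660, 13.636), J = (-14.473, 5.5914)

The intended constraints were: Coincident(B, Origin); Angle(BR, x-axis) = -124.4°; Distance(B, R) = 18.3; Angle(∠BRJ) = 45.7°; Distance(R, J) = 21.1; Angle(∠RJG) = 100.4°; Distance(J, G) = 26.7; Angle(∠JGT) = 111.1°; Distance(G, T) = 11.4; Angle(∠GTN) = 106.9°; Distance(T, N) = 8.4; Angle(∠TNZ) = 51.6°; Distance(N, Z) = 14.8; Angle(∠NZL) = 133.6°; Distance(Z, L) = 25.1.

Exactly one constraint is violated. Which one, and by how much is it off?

Distance(Z, L) = 25.1 — off by 3.60.

B = (0.00, 0.00) ✓; BR at -124.4° ✓; |BR| = 18.30 ✓; ∠BRJ = 45.70° ✓; |RJ| = 21.10 ✓; ∠RJG = 100.4° ✓; |JG| = 26.70 ✓; ∠JGT = 111.1° ✓; |GT| = 11.40 ✓; ∠GTN = 106.9° ✓; |TN| = 8.400 ✓; ∠TNZ = 51.60° ✓; |NZ| = 14.80 ✓; ∠NZL = 133.6° ✓; |ZL| = 28.70 ✗.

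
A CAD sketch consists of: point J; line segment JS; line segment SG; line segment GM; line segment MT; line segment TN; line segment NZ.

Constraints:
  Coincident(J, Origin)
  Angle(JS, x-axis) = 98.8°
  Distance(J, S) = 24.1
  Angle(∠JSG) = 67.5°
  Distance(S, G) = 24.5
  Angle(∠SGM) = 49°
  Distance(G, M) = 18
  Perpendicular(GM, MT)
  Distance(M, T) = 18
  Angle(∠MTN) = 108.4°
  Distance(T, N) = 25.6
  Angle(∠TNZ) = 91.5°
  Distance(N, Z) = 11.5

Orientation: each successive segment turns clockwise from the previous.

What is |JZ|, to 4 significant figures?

41.33

J is at the origin; JS runs at 98.8° with length 24.1, so S = (-3.687, 23.82). ∠JSG = 67.5° gives SG at -13.70° from the x-axis; with |SG| = 24.5, G = (20.12, 18.01). ∠SGM = 49.0° gives GM at -144.7° from the x-axis; with |GM| = 18.0, M = (5.426, 7.612). GM is perpendicular to MT, so MT runs at 125.3°; with |MT| = 18.0, T = (-4.976, 22.30). ∠MTN = 108.4° gives TN at 53.70° from the x-axis; with |TN| = 25.6, N = (10.18, 42.93). ∠TNZ = 91.5° gives NZ at -34.80° from the x-axis; with |NZ| = 11.5, Z = (19.62, 36.37). Then |JZ| = |Z − J| = 41.33.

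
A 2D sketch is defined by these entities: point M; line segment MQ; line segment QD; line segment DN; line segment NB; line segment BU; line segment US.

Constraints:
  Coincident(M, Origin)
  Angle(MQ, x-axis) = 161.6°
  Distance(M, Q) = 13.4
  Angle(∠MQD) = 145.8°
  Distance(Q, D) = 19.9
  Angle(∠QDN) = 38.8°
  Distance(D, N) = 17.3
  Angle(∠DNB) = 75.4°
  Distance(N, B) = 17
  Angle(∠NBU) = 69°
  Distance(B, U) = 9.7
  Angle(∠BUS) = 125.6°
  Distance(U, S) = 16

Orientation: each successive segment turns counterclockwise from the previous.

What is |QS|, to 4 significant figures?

20.49

M is at the origin; MQ runs at 161.6° with length 13.4, so Q = (-12.71, 4.230). ∠MQD = 145.8° gives QD at -164.2° from the x-axis; with |QD| = 19.9, D = (-31.86, -1.189). ∠QDN = 38.8° gives DN at -23.00° from the x-axis; with |DN| = 17.3, N = (-15.94, -7.948). ∠DNB = 75.4° gives NB at 81.60° from the x-axis; with |NB| = 17.0, B = (-13.45, 8.869). ∠NBU = 69.0° gives BU at -167.4° from the x-axis; with |BU| = 9.7, U = (-22.92, 6.753). ∠BUS = 125.6° gives US at -113.0° from the x-axis; with |US| = 16.0, S = (-29.17, -7.975). Then |QS| = |S − Q| = 20.49.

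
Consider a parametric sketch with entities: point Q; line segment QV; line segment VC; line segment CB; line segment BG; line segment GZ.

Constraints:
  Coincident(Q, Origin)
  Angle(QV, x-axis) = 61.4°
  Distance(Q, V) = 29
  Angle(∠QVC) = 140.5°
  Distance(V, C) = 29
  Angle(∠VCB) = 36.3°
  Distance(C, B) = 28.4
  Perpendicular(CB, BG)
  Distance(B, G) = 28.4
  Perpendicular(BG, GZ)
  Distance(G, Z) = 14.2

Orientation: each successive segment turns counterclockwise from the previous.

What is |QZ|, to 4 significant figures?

40.23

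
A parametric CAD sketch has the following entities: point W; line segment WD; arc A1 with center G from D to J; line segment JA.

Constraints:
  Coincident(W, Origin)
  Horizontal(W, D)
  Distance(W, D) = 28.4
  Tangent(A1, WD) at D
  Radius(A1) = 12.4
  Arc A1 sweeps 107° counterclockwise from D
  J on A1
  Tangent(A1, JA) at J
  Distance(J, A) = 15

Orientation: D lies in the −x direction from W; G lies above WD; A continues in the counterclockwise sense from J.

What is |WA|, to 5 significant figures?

36.882

W is at the origin; WD is horizontal with |WD| = 28.4 and D on the −x side, so D = (-28.400, 0.0000). Tangency of A1 to WD means the radius GD is perpendicular to WD, so G = D + (0, 12.4) = (-28.400, 12.400). On A1, D sits at bearing -90° from G; a 107° counterclockwise sweep puts J at bearing 17°, so J = G + 12.4·(cos 17°, sin 17°) = (-16.542, 16.025). Since A1 is tangent to JA there, GJ ⟂ JA, so JA runs along (−sin 17°, cos 17°); with |JA| = 15.0, A = (-20.927, 30.370). Then |WA| = |A − W| = 36.882.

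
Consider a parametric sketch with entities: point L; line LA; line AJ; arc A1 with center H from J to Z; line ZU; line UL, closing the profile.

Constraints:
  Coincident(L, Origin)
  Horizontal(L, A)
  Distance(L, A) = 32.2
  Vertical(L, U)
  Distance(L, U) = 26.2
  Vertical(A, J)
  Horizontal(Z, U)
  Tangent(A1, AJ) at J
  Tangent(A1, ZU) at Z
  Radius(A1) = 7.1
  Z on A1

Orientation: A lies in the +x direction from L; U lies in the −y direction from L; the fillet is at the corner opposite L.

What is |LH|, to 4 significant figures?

31.54

L is at the origin; LA is horizontal with |LA| = 32.2 and A on the +x side, so A = (32.20, 0.000). L and U share the same x with |LU| = 26.2 and U on the −y side, so U = (0.000, -26.20). The virtual corner opposite L is at (32.20, -26.20). Tangency of A1 to AJ means the radius HJ is perpendicular to AJ and tangency of A1 to ZU means the radius HZ is perpendicular to ZU, with radius 7.1, so the center H sits 7.1 in from both sides at H = (25.10, -19.10). Then |LH| = |H − L| = 31.54.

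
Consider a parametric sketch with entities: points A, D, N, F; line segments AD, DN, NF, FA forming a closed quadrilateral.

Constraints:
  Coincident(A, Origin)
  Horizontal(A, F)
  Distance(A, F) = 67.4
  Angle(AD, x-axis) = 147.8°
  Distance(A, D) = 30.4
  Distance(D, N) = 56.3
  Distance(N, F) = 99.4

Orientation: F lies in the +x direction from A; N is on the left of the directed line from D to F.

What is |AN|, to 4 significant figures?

68.59

Checks: |DN| = 56.30 ✓; |NF| = 99.40 ✓.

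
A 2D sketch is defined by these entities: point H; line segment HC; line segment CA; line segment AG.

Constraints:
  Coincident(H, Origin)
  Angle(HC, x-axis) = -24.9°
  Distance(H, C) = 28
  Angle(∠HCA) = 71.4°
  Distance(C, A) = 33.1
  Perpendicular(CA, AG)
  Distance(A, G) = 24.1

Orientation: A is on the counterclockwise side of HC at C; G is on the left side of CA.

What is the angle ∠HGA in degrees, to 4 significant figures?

95.76°

∠HCA = 71.4°, so CA runs at -24.9° + (180° − 71.4°) = 83.70° from the x-axis; with |CA| = 33.1, A = C + 33.1·(cos 83.70°, sin 83.70°) = (29.03, 21.11). CA is perpendicular to AG; with |AG| = 24.1 on the left of CA, G = A + 24.1·(-0.9940, 0.1097) = (5.075, 23.76). Then cos ∠HGA = GH·GA / (|GH||GA|), giving 95.76°.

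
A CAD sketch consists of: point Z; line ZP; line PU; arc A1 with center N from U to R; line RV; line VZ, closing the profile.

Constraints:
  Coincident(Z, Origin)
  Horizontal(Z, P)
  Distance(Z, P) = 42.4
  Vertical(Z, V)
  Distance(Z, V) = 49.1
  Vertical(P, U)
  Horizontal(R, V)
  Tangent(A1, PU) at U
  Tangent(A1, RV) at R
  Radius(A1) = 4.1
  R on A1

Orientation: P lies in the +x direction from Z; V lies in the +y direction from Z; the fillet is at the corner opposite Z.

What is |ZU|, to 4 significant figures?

61.83

Z is at the origin; Z and P share the same y with |ZP| = 42.4 and P on the +x side, so P = (42.40, 0.000). Z and V share the same x with |ZV| = 49.1 and V on the +y side, so V = (0.000, 49.10). The virtual corner opposite Z is at (42.40, 49.10). The tangent condition forces NU to be normal to PU and tangency of A1 to RV means the radius NR is perpendicular to RV, with radius 4.1, so the center N sits 4.1 in from both sides at N = (38.30, 45.00). That places the tangent points at U = (42.40, 45.00) on PU and R = (38.30, 49.10) on RV. Then |ZU| = |U − Z| = 61.83.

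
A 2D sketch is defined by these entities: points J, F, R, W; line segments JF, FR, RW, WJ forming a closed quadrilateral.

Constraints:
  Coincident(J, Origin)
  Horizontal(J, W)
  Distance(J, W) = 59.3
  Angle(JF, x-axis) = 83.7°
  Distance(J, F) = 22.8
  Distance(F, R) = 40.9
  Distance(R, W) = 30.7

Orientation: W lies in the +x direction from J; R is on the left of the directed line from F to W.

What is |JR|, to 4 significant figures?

50.55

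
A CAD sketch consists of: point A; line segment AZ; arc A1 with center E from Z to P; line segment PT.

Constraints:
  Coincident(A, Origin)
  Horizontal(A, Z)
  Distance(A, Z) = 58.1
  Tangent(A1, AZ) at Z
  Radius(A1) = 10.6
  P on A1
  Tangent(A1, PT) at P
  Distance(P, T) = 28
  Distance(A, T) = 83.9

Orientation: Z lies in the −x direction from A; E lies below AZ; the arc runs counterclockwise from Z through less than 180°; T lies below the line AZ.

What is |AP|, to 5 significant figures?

68.605

A is at the origin; A and Z share the same y with |AZ| = 58.1 and Z on the −x side, so Z = (-58.100, 0.0000). Tangency of A1 to AZ means the radius EZ is perpendicular to AZ, so E = Z + (0, -10.6) = (-58.100, -10.600). Since EP ⟂ PT (tangency), |ET| = √(10.6² + 28.0²) = 29.939 regardless of where P sits on A1. So T lies on both circle(A, 83.9) and circle(E, 29.939); the below-AZ intersection is T = (-76.662, -34.091). P is the foot of the tangent from T: P = (-68.205, -7.3985).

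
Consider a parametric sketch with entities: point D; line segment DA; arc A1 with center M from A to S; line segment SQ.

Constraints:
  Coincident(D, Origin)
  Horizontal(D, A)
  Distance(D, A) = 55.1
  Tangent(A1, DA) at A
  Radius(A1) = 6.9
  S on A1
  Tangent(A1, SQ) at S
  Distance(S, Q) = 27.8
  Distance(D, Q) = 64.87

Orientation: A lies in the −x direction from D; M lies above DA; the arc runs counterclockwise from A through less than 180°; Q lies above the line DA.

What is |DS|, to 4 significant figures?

49.08

D is at the origin; D and A share the same y with |DA| = 55.1 and A on the −x side, so A = (-55.10, 0.000). A1 meets DA tangentially, so MA is at right angles to DA, so M = A + (0, 6.9) = (-55.10, 6.900). Since MS ⟂ SQ (tangency), |MQ| = √(6.9² + 27.8²) = 28.64 regardless of where S sits on A1. So Q lies on both circle(D, 64.87) and circle(M, 28.64); the above-DA intersection is Q = (-54.27, 35.53). S is the foot of the tangent from Q: S = (-48.36, 8.368).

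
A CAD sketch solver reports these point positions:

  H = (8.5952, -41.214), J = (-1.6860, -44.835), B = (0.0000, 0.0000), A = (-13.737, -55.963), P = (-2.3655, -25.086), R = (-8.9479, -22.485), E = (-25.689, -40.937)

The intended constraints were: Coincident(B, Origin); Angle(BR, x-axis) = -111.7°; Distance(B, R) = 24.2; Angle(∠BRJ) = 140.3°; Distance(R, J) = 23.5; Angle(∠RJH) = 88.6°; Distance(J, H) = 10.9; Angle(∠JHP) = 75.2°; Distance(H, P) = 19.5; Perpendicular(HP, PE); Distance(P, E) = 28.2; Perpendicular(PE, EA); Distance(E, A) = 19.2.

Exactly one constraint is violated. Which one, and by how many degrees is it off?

Perpendicular(PE, EA) — off by 4.30°.

B = (0.00, 0.00) ✓; BR at -111.7° ✓; |BR| = 24.20 ✓; ∠BRJ = 140.3° ✓; |RJ| = 23.50 ✓; ∠RJH = 88.60° ✓; |JH| = 10.90 ✓; ∠JHP = 75.20° ✓; |HP| = 19.50 ✓; ∠(HP, PE) = 90.00° ✓; |PE| = 28.20 ✓; ∠(PE, EA) = 94.30° ✗; |EA| = 19.20 ✓.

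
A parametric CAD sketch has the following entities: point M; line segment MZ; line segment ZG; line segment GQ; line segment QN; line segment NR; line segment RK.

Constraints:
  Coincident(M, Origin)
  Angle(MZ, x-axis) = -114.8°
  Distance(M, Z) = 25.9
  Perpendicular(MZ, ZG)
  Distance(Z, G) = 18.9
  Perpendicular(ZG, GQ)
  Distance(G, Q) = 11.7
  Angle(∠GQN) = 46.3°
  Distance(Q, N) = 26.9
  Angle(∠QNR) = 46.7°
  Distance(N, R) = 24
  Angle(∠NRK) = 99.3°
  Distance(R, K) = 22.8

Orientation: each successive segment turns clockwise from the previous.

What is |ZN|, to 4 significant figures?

6.906

M is at the origin; MZ runs at -114.8° with length 25.9, so Z = (-10.86, -23.51). MZ ⟂ ZG, so ZG runs at 155.2°; with |ZG| = 18.9, G = (-28.02, -15.58). ZG is perpendicular to GQ, so GQ runs at 65.20°; with |GQ| = 11.7, Q = (-23.11, -4.963). ∠GQN = 46.3° gives QN at -68.50° from the x-axis; with |QN| = 26.9, N = (-13.25, -29.99). Then |ZN| = |N − Z| = 6.906.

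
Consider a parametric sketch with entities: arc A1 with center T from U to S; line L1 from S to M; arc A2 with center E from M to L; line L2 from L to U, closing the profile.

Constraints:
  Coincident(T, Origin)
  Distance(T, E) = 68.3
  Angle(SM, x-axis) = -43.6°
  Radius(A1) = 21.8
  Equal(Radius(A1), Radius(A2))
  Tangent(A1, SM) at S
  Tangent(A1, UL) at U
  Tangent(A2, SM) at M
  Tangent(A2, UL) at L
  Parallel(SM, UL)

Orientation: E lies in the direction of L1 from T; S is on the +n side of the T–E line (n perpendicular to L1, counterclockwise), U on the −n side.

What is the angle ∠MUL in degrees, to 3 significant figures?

32.6°

Tangency of A1 to both parallel lines with radius 21.8 puts S and U at T ± 21.8·n: S = (15.0, 15.8), U = (-15.0, -15.8). Equal radii place M and L the same way about E: M = E + 21.8·n = (64.5, -31.3), L = E − 21.8·n = (34.4, -62.9). Then cos ∠MUL = UM·UL / (|UM||UL|), giving 32.6°.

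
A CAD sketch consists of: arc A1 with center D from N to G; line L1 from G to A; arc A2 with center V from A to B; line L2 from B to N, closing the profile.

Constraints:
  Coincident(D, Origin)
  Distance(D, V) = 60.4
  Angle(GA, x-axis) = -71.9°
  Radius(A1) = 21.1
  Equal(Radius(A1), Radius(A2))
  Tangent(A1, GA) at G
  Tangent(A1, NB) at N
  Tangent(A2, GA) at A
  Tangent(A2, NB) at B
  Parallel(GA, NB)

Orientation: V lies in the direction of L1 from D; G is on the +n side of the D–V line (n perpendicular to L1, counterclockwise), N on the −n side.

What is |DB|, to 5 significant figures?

63.979

The slot axis is L1's direction at -71.9°, so u = (cos -71.9°, sin -71.9°) = (0.31068, -0.95052) and n = (−sin -71.9°, cos -71.9°) = (0.95052, 0.31068). D is at the origin and V lies 60.4 along u from D, so V = 60.4·u = (18.765, -57.411). Tangency of A1 to both parallel lines with radius 21.1 puts G and N at D ± 21.1·n: G = (20.056, 6.5553), N = (-20.056, -6.5553). Equal radii place A and B the same way about V: A = V + 21.1·n = (38.821, -50.856), B = V − 21.1·n = (-1.2910, -63.966). Then |DB| = |B − D| = 63.979.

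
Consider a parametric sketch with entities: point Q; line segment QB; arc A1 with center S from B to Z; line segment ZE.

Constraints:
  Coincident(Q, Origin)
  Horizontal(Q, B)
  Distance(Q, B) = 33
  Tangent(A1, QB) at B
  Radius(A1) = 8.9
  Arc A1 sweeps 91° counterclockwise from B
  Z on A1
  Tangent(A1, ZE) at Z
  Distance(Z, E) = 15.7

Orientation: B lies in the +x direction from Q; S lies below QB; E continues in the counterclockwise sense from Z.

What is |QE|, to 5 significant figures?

34.740

Q is at the origin; QB is horizontal with |QB| = 33.0 and B on the +x side, so B = (33.000, 0.0000). Tangency of A1 to QB means the radius SB is perpendicular to QB, so S = B + (0, -8.9) = (33.000, -8.9000). On A1, B sits at bearing 90° from S; a 91° counterclockwise sweep puts Z at bearing 181°, so Z = S + 8.9·(cos 181°, sin 181°) = (24.101, -9.0553). Since A1 is tangent to ZE there, SZ ⟂ ZE, so ZE runs along (−sin 181°, cos 181°); with |ZE| = 15.7, E = (24.375, -24.753). Then |QE| = |E − Q| = 34.740.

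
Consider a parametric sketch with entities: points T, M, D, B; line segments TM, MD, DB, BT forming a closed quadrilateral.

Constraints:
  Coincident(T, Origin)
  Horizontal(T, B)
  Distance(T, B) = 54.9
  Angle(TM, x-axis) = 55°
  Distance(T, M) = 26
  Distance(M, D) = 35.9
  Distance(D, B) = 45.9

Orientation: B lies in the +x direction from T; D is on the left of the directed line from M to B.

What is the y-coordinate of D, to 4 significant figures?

44.21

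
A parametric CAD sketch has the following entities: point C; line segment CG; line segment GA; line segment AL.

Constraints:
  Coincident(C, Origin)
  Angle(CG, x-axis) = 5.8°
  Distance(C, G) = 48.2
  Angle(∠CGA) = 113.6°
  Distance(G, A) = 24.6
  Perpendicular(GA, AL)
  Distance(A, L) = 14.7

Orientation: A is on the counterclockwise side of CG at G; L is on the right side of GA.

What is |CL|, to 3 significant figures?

73.4

∠CGA = 113.6°, so GA runs at 5.8° + (180° − 113.6°) = 72.2° from the x-axis; with |GA| = 24.6, A = G + 24.6·(cos 72.2°, sin 72.2°) = (55.5, 28.3). GA is perpendicular to AL; with |AL| = 14.7 on the right of GA, L = A + 14.7·(0.952, -0.306) = (69.5, 23.8). Then |CL| = |L − C| = 73.4.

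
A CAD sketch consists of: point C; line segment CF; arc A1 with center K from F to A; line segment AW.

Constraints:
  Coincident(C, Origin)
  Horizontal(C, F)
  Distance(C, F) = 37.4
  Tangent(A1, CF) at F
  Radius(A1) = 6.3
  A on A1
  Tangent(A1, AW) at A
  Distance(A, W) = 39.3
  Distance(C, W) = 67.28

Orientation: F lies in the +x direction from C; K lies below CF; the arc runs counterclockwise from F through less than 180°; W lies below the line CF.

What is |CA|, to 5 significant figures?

33.267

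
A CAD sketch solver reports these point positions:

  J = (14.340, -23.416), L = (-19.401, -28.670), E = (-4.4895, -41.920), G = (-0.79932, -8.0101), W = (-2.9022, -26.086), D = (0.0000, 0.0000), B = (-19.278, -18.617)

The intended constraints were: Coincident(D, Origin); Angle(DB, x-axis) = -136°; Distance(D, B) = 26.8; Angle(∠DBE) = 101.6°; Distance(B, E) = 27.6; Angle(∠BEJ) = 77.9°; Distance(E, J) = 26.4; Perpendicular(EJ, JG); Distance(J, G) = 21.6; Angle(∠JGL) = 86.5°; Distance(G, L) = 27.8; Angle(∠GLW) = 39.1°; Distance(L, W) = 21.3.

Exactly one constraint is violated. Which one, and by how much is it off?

Distance(L, W) = 21.3 — off by 4.60.

D = (0.00, 0.00) ✓; DB at -136.0° ✓; |DB| = 26.80 ✓; ∠DBE = 101.6° ✓; |BE| = 27.60 ✓; ∠BEJ = 77.90° ✓; |EJ| = 26.40 ✓; ∠(EJ, JG) = 90.00° ✓; |JG| = 21.60 ✓; ∠JGL = 86.50° ✓; |GL| = 27.80 ✓; ∠GLW = 39.10° ✓; |LW| = 16.70 ✗.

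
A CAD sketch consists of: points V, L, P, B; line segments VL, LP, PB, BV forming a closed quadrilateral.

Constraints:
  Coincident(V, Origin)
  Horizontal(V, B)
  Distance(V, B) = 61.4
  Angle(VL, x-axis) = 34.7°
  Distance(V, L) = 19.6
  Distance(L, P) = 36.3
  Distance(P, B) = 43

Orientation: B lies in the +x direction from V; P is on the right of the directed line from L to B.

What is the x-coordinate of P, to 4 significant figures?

25.63

V is at the origin; VB is horizontal with |VB| = 61.4 and B in +x, so B = (61.4, 0). VL runs at 34.7° with |VL| = 19.6, so L = (16.11, 11.16). P is determined by |LP| = 36.3 and |PB| = 43.0 together: it lies at the intersection of circle(L, 36.3) and circle(B, 43.0). With |LB| = 46.64, the foot of the radical line on LB is 17.62 from L and the perpendicular offset is √(36.3² − 17.62²) = 31.73. Taking the right-of-LB solution: P = (25.63, -23.87).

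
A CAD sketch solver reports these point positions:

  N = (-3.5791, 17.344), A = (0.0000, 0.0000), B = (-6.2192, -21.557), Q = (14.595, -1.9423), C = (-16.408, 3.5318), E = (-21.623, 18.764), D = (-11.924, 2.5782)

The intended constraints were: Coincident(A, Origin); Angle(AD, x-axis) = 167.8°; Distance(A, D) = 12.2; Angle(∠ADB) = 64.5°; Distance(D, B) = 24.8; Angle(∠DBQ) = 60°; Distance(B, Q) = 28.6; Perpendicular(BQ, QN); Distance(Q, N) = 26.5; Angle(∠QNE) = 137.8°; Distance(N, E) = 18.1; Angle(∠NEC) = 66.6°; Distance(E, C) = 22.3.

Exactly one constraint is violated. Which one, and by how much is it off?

Distance(E, C) = 22.3 — off by 6.20.

A = (0.00, 0.00) ✓; AD at 167.8° ✓; |AD| = 12.20 ✓; ∠ADB = 64.50° ✓; |DB| = 24.80 ✓; ∠DBQ = 60.00° ✓; |BQ| = 28.60 ✓; ∠(BQ, QN) = 90.00° ✓; |QN| = 26.50 ✓; ∠QNE = 137.8° ✓; |NE| = 18.10 ✓; ∠NEC = 66.60° ✓; |EC| = 16.10 ✗.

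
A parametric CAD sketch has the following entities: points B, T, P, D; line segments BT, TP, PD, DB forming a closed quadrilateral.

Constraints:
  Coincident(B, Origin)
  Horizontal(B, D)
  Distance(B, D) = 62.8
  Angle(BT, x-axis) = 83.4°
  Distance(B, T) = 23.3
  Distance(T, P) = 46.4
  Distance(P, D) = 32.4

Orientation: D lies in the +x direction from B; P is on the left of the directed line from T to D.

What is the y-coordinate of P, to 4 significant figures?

29.16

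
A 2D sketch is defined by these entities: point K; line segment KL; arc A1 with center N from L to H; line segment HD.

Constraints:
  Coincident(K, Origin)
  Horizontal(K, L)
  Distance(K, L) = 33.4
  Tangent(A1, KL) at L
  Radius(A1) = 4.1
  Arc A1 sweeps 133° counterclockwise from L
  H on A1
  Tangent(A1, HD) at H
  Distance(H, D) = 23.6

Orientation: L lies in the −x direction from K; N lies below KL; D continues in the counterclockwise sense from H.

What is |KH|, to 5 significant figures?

37.046

K is at the origin; K and L share the same y with |KL| = 33.4 and L on the −x side, so L = (-33.400, 0.0000). The tangent condition forces NL to be normal to KL, so N = L + (0, -4.1) = (-33.400, -4.1000). On A1, L sits at bearing 90° from N; a 133° counterclockwise sweep puts H at bearing 223°, so H = N + 4.1·(cos 223°, sin 223°) = (-36.399, -6.8962). Then |KH| = |H − K| = 37.046.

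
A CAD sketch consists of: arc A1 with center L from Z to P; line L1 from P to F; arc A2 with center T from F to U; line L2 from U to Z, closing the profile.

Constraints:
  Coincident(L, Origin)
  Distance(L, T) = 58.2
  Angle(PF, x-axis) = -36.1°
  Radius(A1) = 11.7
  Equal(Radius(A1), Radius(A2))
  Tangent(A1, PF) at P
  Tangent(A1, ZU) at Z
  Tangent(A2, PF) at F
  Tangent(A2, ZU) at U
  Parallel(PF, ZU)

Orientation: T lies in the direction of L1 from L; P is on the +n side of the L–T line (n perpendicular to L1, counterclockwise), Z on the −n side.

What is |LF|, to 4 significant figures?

59.36

Tangency of A1 to both parallel lines with radius 11.7 puts P and Z at L ± 11.7·n: P = (6.894, 9.453), Z = (-6.894, -9.453). Equal radii place F and U the same way about T: F = T + 11.7·n = (53.92, -24.84), U = T − 11.7·n = (40.13, -43.74). Then |LF| = |F − L| = 59.36.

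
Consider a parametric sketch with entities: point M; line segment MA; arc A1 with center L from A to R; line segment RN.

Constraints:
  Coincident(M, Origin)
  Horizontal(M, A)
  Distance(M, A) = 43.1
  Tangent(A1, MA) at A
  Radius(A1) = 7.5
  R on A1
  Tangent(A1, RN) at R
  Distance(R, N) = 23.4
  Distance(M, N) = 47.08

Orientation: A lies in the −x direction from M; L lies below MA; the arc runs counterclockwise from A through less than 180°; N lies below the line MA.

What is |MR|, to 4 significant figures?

50.60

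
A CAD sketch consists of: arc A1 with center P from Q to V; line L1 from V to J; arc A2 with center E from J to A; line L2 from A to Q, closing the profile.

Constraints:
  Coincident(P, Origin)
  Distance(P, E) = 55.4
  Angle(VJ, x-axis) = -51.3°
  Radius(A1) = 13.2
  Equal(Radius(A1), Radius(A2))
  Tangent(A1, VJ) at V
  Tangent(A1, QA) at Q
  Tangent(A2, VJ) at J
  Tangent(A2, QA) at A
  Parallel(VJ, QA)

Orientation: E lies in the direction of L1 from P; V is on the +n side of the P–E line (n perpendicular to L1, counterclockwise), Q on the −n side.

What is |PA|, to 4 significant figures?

56.95

The slot axis is L1's direction at -51.3°, so u = (cos -51.3°, sin -51.3°) = (0.6252, -0.7804) and n = (−sin -51.3°, cos -51.3°) = (0.7804, 0.6252). P is at the origin and E lies 55.4 along u from P, so E = 55.4·u = (34.64, -43.24). Tangency of A1 to both parallel lines with radius 13.2 puts V and Q at P ± 13.2·n: V = (10.30, 8.253), Q = (-10.30, -8.253). Equal radii place J and A the same way about E: J = E + 13.2·n = (44.94, -34.98), A = E − 13.2·n = (24.34, -51.49). Then |PA| = |A − P| = 56.95.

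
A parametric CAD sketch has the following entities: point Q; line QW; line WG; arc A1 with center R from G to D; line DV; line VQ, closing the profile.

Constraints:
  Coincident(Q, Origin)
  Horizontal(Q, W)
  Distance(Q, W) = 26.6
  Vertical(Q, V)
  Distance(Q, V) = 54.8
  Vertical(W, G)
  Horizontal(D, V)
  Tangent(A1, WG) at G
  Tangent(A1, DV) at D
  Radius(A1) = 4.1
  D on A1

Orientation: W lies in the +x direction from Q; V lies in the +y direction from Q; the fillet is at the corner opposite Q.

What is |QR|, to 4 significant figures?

55.47

Q is at the origin; QW is horizontal with |QW| = 26.6 and W on the +x side, so W = (26.60, 0.000). QV is vertical with |QV| = 54.8 and V on the +y side, so V = (0.000, 54.80). The virtual corner opposite Q is at (26.60, 54.80). Since A1 is tangent to WG there, RG ⟂ WG and since A1 is tangent to DV there, RD ⟂ DV, with radius 4.1, so the center R sits 4.1 in from both sides at R = (22.50, 50.70). Then |QR| = |R − Q| = 55.47.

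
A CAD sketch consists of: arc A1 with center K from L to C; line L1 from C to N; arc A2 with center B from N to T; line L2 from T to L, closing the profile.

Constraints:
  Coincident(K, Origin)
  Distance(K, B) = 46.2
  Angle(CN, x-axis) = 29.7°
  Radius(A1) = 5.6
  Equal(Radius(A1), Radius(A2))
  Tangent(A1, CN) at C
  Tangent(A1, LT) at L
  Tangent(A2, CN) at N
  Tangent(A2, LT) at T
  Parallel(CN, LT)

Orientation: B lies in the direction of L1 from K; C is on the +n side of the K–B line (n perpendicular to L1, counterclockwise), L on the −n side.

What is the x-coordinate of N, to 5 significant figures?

37.356

The slot axis is L1's direction at 29.7°, so u = (cos 29.7°, sin 29.7°) = (0.86863, 0.49546) and n = (−sin 29.7°, cos 29.7°) = (-0.49546, 0.86863). K is at the origin and B lies 46.2 along u from K, so B = 46.2·u = (40.131, 22.890). Tangency of A1 to both parallel lines with radius 5.6 puts C and L at K ± 5.6·n: C = (-2.7746, 4.8643), L = (2.7746, -4.8643). Equal radii place N and T the same way about B: N = B + 5.6·n = (37.356, 27.755), T = B − 5.6·n = (42.905, 18.026). So N.x = 37.356.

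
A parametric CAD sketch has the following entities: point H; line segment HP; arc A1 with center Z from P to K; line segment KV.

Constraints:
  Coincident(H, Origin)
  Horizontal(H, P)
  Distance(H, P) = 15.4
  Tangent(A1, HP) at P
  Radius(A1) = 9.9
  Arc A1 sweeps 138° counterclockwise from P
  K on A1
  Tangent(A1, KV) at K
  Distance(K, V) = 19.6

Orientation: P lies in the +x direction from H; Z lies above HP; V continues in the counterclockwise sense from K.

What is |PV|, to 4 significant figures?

31.39

H is at the origin; HP is horizontal with |HP| = 15.4 and P on the +x side, so P = (15.40, 0.000). A1 meets HP tangentially, so ZP is at right angles to HP, so Z = P + (0, 9.9) = (15.40, 9.900). On A1, P sits at bearing -90° from Z; a 138° counterclockwise sweep puts K at bearing 48°, so K = Z + 9.9·(cos 48°, sin 48°) = (22.02, 17.26). A1 meets KV tangentially, so ZK is at right angles to KV, so KV runs along (−sin 48°, cos 48°); with |KV| = 19.6, V = (7.459, 30.37). Then |PV| = |V − P| = 31.39.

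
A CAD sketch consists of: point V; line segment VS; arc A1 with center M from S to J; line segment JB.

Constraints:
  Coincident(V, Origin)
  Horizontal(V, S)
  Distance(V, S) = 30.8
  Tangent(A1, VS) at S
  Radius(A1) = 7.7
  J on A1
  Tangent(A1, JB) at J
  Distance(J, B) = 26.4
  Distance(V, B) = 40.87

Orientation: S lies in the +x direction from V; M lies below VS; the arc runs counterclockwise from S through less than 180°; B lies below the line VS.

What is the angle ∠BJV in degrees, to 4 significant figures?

107.3°

V is at the origin; VS is horizontal with |VS| = 30.8 and S on the +x side, so S = (30.80, 0.000). Tangency of A1 to VS means the radius MS is perpendicular to VS, so M = S + (0, -7.7) = (30.80, -7.700). Since MJ ⟂ JB (tangency), |MB| = √(7.7² + 26.4²) = 27.50 regardless of where J sits on A1. So B lies on both circle(V, 40.87) and circle(M, 27.50); the below-VS intersection is B = (22.71, -33.98). J is the foot of the tangent from B: J = (23.10, -7.585).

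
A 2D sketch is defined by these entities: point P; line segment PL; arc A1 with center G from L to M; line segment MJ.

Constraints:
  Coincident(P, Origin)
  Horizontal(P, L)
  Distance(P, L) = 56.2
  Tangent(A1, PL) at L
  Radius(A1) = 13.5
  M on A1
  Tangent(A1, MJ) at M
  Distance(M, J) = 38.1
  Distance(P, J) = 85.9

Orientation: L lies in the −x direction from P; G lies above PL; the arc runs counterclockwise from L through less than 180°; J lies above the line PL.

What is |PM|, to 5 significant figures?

50.297

Checks: |GM| = 13.50 ✓; ∠(GM, MJ) = 90.00° ✓; |MJ| = 38.10 ✓; |PJ| = 85.90 ✓.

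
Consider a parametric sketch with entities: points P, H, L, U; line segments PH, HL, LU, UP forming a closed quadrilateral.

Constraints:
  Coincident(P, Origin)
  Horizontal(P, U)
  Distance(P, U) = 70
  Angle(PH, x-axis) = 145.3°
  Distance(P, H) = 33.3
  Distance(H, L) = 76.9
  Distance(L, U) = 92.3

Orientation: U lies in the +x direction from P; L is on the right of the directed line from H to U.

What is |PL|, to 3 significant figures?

54.7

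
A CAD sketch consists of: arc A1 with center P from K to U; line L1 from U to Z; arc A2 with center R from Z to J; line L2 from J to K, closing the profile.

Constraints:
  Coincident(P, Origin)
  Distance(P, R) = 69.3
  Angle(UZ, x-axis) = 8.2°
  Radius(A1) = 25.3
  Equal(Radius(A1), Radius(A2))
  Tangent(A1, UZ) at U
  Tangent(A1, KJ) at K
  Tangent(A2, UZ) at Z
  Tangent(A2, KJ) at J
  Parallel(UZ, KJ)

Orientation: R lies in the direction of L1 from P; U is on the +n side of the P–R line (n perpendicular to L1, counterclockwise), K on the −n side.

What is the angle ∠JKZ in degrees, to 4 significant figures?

36.14°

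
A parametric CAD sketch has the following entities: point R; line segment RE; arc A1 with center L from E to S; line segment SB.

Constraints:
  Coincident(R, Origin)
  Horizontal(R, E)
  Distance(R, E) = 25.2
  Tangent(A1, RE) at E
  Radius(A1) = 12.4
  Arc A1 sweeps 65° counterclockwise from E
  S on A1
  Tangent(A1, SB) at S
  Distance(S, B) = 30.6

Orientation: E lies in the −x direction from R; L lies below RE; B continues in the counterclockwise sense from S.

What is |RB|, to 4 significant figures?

60.46

R is at the origin; RE is horizontal with |RE| = 25.2 and E on the −x side, so E = (-25.20, 0.000). Since A1 is tangent to RE there, LE ⟂ RE, so L = E + (0, -12.4) = (-25.20, -12.40). On A1, E sits at bearing 90° from L; a 65° counterclockwise sweep puts S at bearing 155°, so S = L + 12.4·(cos 155°, sin 155°) = (-36.44, -7.160). The tangent condition forces LS to be normal to SB, so SB runs along (−sin 155°, cos 155°); with |SB| = 30.6, B = (-49.37, -34.89). Then |RB| = |B − R| = 60.46.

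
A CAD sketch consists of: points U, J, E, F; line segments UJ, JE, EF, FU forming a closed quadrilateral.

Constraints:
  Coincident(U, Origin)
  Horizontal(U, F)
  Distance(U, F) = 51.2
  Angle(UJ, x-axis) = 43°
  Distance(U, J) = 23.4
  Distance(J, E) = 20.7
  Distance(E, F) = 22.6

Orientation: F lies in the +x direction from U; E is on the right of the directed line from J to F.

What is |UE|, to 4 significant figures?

28.66

Checks: |JE| = 20.70 ✓; |EF| = 22.60 ✓.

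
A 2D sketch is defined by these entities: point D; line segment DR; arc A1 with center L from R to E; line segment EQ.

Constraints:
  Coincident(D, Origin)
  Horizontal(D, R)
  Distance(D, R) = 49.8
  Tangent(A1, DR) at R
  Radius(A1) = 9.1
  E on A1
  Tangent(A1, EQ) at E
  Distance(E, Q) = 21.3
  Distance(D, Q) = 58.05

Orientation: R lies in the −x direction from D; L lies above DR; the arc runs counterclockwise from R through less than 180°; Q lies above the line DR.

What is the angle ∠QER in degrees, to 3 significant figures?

125°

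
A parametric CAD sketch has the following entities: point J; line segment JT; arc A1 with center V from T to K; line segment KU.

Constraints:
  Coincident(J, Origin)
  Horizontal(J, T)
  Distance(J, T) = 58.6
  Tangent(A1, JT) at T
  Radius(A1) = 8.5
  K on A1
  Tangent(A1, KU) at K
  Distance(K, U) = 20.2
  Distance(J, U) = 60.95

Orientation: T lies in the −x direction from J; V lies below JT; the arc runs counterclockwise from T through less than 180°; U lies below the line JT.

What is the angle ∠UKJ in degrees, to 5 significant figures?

64.691°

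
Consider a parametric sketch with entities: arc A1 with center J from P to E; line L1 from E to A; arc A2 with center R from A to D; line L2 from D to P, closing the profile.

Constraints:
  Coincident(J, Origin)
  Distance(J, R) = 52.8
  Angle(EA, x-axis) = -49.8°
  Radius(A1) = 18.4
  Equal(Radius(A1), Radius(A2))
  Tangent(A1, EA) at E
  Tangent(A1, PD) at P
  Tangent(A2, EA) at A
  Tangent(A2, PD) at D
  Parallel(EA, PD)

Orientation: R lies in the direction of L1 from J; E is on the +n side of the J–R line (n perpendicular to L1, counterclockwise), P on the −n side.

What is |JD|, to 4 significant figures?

55.91

Tangency of A1 to both parallel lines with radius 18.4 puts E and P at J ± 18.4·n: E = (14.05, 11.88), P = (-14.05, -11.88). Equal radii place A and D the same way about R: A = R + 18.4·n = (48.13, -28.45), D = R − 18.4·n = (20.03, -52.20). Then |JD| = |D − J| = 55.91.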